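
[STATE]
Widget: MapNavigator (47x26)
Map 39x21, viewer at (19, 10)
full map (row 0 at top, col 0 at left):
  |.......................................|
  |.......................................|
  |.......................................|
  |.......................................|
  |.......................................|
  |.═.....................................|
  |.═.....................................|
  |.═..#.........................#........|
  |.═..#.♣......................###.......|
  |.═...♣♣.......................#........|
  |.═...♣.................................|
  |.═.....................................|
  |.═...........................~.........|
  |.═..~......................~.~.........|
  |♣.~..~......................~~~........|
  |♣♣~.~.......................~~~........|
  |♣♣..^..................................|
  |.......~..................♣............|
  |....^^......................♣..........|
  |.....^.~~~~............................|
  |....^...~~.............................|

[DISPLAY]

                                               
                                               
                                               
    .......................................    
    .......................................    
    .......................................    
    .......................................    
    .......................................    
    .═.....................................    
    .═.....................................    
    .═..#.........................#........    
    .═..#.♣......................###.......    
    .═...♣♣.......................#........    
    .═...♣.............@...................    
    .═.....................................    
    .═...........................~.........    
    .═..~......................~.~.........    
    ♣.~..~......................~~~........    
    ♣♣~.~.......................~~~........    
    ♣♣..^..................................    
    .......~..................♣............    
    ....^^......................♣..........    
    .....^.~~~~............................    
    ....^...~~.............................    
                                               
                                               


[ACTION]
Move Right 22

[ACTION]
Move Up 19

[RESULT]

                                               
                                               
                                               
                                               
                                               
                                               
                                               
                                               
                                               
                                               
                                               
                                               
                                               
.......................@                       
........................                       
........................                       
........................                       
........................                       
........................                       
........................                       
...............#........                       
..............###.......                       
...............#........                       
........................                       
........................                       
..............~.........                       


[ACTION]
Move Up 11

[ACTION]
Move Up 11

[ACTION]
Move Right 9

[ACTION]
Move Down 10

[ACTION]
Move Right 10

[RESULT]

                                               
                                               
                                               
........................                       
........................                       
........................                       
........................                       
........................                       
........................                       
........................                       
...............#........                       
..............###.......                       
...............#........                       
.......................@                       
........................                       
..............~.........                       
............~.~.........                       
.............~~~........                       
.............~~~........                       
........................                       
...........♣............                       
.............♣..........                       
........................                       
........................                       
                                               
                                               


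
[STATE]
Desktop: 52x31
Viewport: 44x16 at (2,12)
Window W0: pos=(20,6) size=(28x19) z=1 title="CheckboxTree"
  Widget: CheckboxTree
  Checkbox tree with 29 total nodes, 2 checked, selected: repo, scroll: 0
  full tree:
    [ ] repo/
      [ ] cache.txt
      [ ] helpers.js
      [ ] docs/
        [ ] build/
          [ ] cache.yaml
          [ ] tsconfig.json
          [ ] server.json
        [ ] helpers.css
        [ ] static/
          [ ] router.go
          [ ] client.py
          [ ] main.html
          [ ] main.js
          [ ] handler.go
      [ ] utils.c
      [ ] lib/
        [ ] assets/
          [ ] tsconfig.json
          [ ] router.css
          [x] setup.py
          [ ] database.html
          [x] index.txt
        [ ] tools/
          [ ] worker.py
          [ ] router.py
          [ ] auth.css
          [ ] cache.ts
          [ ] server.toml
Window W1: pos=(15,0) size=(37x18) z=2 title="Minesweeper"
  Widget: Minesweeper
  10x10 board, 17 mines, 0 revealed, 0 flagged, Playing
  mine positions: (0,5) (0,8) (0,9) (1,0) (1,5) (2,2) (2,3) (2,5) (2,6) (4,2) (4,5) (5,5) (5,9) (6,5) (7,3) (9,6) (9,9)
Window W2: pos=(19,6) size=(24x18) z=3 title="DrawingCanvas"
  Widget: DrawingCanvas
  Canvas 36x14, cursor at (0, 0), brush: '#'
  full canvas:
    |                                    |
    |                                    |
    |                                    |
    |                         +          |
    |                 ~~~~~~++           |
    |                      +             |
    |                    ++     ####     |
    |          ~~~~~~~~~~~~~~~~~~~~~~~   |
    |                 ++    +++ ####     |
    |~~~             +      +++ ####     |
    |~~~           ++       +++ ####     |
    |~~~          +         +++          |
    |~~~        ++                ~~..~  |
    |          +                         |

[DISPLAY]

             ┃■■■┃                      ┃   
             ┃   ┃                 ~~~~~┃   
             ┃   ┃                      ┃   
             ┃   ┃                    ++┃   
             ┃   ┃          ~~~~~~~~~~~~┃   
             ┗━━━┃                 ++   ┃━━━
                 ┃~~~             +     ┃   
                 ┃~~~           ++      ┃   
                 ┃~~~          +        ┃   
                 ┃~~~        ++         ┃   
                 ┃          +           ┃   
                 ┗━━━━━━━━━━━━━━━━━━━━━━┛   
                  ┗━━━━━━━━━━━━━━━━━━━━━━━━━
                                            
                                            
                                            


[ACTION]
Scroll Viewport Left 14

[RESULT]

               ┃■■■┃                      ┃ 
               ┃   ┃                 ~~~~~┃ 
               ┃   ┃                      ┃ 
               ┃   ┃                    ++┃ 
               ┃   ┃          ~~~~~~~~~~~~┃ 
               ┗━━━┃                 ++   ┃━
                   ┃~~~             +     ┃ 
                   ┃~~~           ++      ┃ 
                   ┃~~~          +        ┃ 
                   ┃~~~        ++         ┃ 
                   ┃          +           ┃ 
                   ┗━━━━━━━━━━━━━━━━━━━━━━┛ 
                    ┗━━━━━━━━━━━━━━━━━━━━━━━
                                            
                                            
                                            


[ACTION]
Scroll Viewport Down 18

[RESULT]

               ┃   ┃                    ++┃ 
               ┃   ┃          ~~~~~~~~~~~~┃ 
               ┗━━━┃                 ++   ┃━
                   ┃~~~             +     ┃ 
                   ┃~~~           ++      ┃ 
                   ┃~~~          +        ┃ 
                   ┃~~~        ++         ┃ 
                   ┃          +           ┃ 
                   ┗━━━━━━━━━━━━━━━━━━━━━━┛ 
                    ┗━━━━━━━━━━━━━━━━━━━━━━━
                                            
                                            
                                            
                                            
                                            
                                            


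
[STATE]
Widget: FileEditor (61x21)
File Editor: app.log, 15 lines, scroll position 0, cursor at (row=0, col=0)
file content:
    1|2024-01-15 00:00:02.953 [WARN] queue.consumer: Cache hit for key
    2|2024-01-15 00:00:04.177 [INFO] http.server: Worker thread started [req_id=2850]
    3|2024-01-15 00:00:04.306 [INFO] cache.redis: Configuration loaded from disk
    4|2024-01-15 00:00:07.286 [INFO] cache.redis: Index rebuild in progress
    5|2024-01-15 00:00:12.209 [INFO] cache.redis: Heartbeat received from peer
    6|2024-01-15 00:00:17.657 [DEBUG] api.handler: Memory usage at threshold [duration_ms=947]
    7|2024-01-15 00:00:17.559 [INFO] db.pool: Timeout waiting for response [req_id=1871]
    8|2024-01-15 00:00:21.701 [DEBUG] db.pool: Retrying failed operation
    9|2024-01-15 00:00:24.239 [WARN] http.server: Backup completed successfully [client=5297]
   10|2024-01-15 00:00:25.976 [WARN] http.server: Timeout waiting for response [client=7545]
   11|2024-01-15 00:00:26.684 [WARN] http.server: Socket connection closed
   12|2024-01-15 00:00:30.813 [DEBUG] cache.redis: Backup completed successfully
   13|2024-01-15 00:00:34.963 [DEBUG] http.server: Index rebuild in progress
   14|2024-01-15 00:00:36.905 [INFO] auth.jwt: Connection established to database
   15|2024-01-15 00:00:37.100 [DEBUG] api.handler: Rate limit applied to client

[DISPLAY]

█024-01-15 00:00:02.953 [WARN] queue.consumer: Cache hit for▲
2024-01-15 00:00:04.177 [INFO] http.server: Worker thread st█
2024-01-15 00:00:04.306 [INFO] cache.redis: Configuration lo░
2024-01-15 00:00:07.286 [INFO] cache.redis: Index rebuild in░
2024-01-15 00:00:12.209 [INFO] cache.redis: Heartbeat receiv░
2024-01-15 00:00:17.657 [DEBUG] api.handler: Memory usage at░
2024-01-15 00:00:17.559 [INFO] db.pool: Timeout waiting for ░
2024-01-15 00:00:21.701 [DEBUG] db.pool: Retrying failed ope░
2024-01-15 00:00:24.239 [WARN] http.server: Backup completed░
2024-01-15 00:00:25.976 [WARN] http.server: Timeout waiting ░
2024-01-15 00:00:26.684 [WARN] http.server: Socket connectio░
2024-01-15 00:00:30.813 [DEBUG] cache.redis: Backup complete░
2024-01-15 00:00:34.963 [DEBUG] http.server: Index rebuild i░
2024-01-15 00:00:36.905 [INFO] auth.jwt: Connection establis░
2024-01-15 00:00:37.100 [DEBUG] api.handler: Rate limit appl░
                                                            ░
                                                            ░
                                                            ░
                                                            ░
                                                            ░
                                                            ▼


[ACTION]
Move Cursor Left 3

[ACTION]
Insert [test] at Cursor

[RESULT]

test█024-01-15 00:00:02.953 [WARN] queue.consumer: Cache hit▲
2024-01-15 00:00:04.177 [INFO] http.server: Worker thread st█
2024-01-15 00:00:04.306 [INFO] cache.redis: Configuration lo░
2024-01-15 00:00:07.286 [INFO] cache.redis: Index rebuild in░
2024-01-15 00:00:12.209 [INFO] cache.redis: Heartbeat receiv░
2024-01-15 00:00:17.657 [DEBUG] api.handler: Memory usage at░
2024-01-15 00:00:17.559 [INFO] db.pool: Timeout waiting for ░
2024-01-15 00:00:21.701 [DEBUG] db.pool: Retrying failed ope░
2024-01-15 00:00:24.239 [WARN] http.server: Backup completed░
2024-01-15 00:00:25.976 [WARN] http.server: Timeout waiting ░
2024-01-15 00:00:26.684 [WARN] http.server: Socket connectio░
2024-01-15 00:00:30.813 [DEBUG] cache.redis: Backup complete░
2024-01-15 00:00:34.963 [DEBUG] http.server: Index rebuild i░
2024-01-15 00:00:36.905 [INFO] auth.jwt: Connection establis░
2024-01-15 00:00:37.100 [DEBUG] api.handler: Rate limit appl░
                                                            ░
                                                            ░
                                                            ░
                                                            ░
                                                            ░
                                                            ▼


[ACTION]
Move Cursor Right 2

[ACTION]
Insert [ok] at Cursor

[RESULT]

test20ok█4-01-15 00:00:02.953 [WARN] queue.consumer: Cache h▲
2024-01-15 00:00:04.177 [INFO] http.server: Worker thread st█
2024-01-15 00:00:04.306 [INFO] cache.redis: Configuration lo░
2024-01-15 00:00:07.286 [INFO] cache.redis: Index rebuild in░
2024-01-15 00:00:12.209 [INFO] cache.redis: Heartbeat receiv░
2024-01-15 00:00:17.657 [DEBUG] api.handler: Memory usage at░
2024-01-15 00:00:17.559 [INFO] db.pool: Timeout waiting for ░
2024-01-15 00:00:21.701 [DEBUG] db.pool: Retrying failed ope░
2024-01-15 00:00:24.239 [WARN] http.server: Backup completed░
2024-01-15 00:00:25.976 [WARN] http.server: Timeout waiting ░
2024-01-15 00:00:26.684 [WARN] http.server: Socket connectio░
2024-01-15 00:00:30.813 [DEBUG] cache.redis: Backup complete░
2024-01-15 00:00:34.963 [DEBUG] http.server: Index rebuild i░
2024-01-15 00:00:36.905 [INFO] auth.jwt: Connection establis░
2024-01-15 00:00:37.100 [DEBUG] api.handler: Rate limit appl░
                                                            ░
                                                            ░
                                                            ░
                                                            ░
                                                            ░
                                                            ▼


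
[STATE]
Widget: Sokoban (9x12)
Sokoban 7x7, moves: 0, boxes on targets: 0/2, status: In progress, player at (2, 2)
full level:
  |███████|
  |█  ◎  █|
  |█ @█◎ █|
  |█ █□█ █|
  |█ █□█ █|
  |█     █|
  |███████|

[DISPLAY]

███████  
█  ◎  █  
█ @█◎ █  
█ █□█ █  
█ █□█ █  
█     █  
███████  
Moves: 0 
         
         
         
         


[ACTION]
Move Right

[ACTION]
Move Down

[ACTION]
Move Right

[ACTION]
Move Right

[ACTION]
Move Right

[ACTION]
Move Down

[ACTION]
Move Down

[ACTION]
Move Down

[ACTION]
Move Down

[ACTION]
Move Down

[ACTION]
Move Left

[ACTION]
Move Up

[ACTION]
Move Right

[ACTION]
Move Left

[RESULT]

███████  
█@ ◎  █  
█  █◎ █  
█ █□█ █  
█ █□█ █  
█     █  
███████  
Moves: 4 
         
         
         
         


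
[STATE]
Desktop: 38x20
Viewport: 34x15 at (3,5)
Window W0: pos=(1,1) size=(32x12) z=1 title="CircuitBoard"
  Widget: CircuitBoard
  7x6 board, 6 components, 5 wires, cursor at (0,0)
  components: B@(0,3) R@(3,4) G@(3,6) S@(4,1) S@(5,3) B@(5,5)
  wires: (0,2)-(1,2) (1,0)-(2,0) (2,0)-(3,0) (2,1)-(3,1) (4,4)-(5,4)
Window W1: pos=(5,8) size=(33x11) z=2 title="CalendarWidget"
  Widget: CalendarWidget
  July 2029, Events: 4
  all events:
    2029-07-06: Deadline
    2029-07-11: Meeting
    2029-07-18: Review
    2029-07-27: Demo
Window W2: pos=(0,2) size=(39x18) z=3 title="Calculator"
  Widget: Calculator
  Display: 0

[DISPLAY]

                                  
──┬───┬───┬───┐                   
7 │ 8 │ 9 │ ÷ │                   
──┼───┼───┼───┤                   
4 │ 5 │ 6 │ × │                   
──┼───┼───┼───┤                   
1 │ 2 │ 3 │ - │                   
──┼───┼───┼───┤                   
0 │ . │ = │ + │                   
──┼───┼───┼───┤                   
C │ MC│ MR│ M+│                   
──┴───┴───┴───┘                   
                                  
                                  
━━━━━━━━━━━━━━━━━━━━━━━━━━━━━━━━━━


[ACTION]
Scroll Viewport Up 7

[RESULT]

                                  
━━━━━━━━━━━━━━━━━━━━━━━━━━━━━┓    
━━━━━━━━━━━━━━━━━━━━━━━━━━━━━━━━━━
alculator                         
──────────────────────────────────
                                  
──┬───┬───┬───┐                   
7 │ 8 │ 9 │ ÷ │                   
──┼───┼───┼───┤                   
4 │ 5 │ 6 │ × │                   
──┼───┼───┼───┤                   
1 │ 2 │ 3 │ - │                   
──┼───┼───┼───┤                   
0 │ . │ = │ + │                   
──┼───┼───┼───┤                   


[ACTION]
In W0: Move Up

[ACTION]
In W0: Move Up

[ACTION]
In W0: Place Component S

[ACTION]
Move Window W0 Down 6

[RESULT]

                                  
                                  
━━━━━━━━━━━━━━━━━━━━━━━━━━━━━━━━━━
alculator                         
──────────────────────────────────
                                  
──┬───┬───┬───┐                   
7 │ 8 │ 9 │ ÷ │                   
──┼───┼───┼───┤                   
4 │ 5 │ 6 │ × │                   
──┼───┼───┼───┤                   
1 │ 2 │ 3 │ - │                   
──┼───┼───┼───┤                   
0 │ . │ = │ + │                   
──┼───┼───┼───┤                   


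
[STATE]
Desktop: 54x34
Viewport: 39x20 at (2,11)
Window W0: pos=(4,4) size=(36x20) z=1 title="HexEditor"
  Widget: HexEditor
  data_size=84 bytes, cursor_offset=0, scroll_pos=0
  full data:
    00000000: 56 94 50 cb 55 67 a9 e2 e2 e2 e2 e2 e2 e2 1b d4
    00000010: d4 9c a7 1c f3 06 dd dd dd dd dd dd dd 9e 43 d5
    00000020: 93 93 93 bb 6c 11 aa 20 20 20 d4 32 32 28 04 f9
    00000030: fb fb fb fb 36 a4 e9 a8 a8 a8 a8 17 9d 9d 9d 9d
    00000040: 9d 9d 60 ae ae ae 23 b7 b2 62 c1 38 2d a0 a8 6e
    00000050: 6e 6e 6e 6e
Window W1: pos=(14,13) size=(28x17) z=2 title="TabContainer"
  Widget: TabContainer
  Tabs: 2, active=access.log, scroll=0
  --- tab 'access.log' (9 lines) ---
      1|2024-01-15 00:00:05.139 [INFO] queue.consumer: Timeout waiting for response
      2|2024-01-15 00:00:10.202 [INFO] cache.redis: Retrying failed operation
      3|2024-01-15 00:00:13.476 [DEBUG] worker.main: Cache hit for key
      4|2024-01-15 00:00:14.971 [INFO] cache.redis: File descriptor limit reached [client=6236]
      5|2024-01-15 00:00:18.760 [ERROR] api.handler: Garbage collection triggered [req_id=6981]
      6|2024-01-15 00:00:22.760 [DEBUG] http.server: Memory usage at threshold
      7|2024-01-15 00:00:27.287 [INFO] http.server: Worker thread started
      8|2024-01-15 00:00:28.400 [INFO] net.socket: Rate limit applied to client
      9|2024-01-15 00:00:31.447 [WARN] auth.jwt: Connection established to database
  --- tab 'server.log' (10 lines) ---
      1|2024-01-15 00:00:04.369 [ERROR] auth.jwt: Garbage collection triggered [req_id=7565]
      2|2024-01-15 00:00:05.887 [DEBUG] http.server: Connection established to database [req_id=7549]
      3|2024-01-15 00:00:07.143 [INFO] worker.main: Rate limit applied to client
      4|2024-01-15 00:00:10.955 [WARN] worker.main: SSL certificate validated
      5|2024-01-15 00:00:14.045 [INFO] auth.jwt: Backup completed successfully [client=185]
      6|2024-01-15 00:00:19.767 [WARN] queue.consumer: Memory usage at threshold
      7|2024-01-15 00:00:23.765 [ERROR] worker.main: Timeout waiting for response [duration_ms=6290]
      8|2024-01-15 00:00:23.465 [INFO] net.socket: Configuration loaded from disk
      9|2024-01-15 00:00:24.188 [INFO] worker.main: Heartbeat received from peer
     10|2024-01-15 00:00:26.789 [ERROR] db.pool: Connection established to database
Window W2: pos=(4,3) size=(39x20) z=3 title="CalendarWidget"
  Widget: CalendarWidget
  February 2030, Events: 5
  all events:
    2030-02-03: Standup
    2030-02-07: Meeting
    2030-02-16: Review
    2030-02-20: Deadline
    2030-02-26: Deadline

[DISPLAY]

  ┃18 19 20* 21 22 23 24               
  ┃25 26* 27 28                        
  ┃                                    
  ┃                                    
  ┃                                    
  ┃                                    
  ┃                                    
  ┃                                    
  ┃                                    
  ┃                                    
  ┃                                    
  ┗━━━━━━━━━━━━━━━━━━━━━━━━━━━━━━━━━━━━
  ┗━━━━━━━━━┃2024-01-15 00:00:22.760 [D
            ┃2024-01-15 00:00:27.287 [I
            ┃2024-01-15 00:00:28.400 [I
            ┃2024-01-15 00:00:31.447 [W
            ┃                          
            ┃                          
            ┗━━━━━━━━━━━━━━━━━━━━━━━━━━
                                       


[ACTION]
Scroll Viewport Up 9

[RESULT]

                                       
  ┏━━━━━━━━━━━━━━━━━━━━━━━━━━━━━━━━━━━━
  ┃ CalendarWidget                     
  ┠────────────────────────────────────
  ┃            February 2030           
  ┃Mo Tu We Th Fr Sa Su                
  ┃             1  2  3*               
  ┃ 4  5  6  7*  8  9 10               
  ┃11 12 13 14 15 16* 17               
  ┃18 19 20* 21 22 23 24               
  ┃25 26* 27 28                        
  ┃                                    
  ┃                                    
  ┃                                    
  ┃                                    
  ┃                                    
  ┃                                    
  ┃                                    
  ┃                                    
  ┃                                    


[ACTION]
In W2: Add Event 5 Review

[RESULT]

                                       
  ┏━━━━━━━━━━━━━━━━━━━━━━━━━━━━━━━━━━━━
  ┃ CalendarWidget                     
  ┠────────────────────────────────────
  ┃            February 2030           
  ┃Mo Tu We Th Fr Sa Su                
  ┃             1  2  3*               
  ┃ 4  5*  6  7*  8  9 10              
  ┃11 12 13 14 15 16* 17               
  ┃18 19 20* 21 22 23 24               
  ┃25 26* 27 28                        
  ┃                                    
  ┃                                    
  ┃                                    
  ┃                                    
  ┃                                    
  ┃                                    
  ┃                                    
  ┃                                    
  ┃                                    


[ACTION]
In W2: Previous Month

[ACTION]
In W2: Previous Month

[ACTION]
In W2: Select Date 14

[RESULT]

                                       
  ┏━━━━━━━━━━━━━━━━━━━━━━━━━━━━━━━━━━━━
  ┃ CalendarWidget                     
  ┠────────────────────────────────────
  ┃            December 2029           
  ┃Mo Tu We Th Fr Sa Su                
  ┃                1  2                
  ┃ 3  4  5  6  7  8  9                
  ┃10 11 12 13 [14] 15 16              
  ┃17 18 19 20 21 22 23                
  ┃24 25 26 27 28 29 30                
  ┃31                                  
  ┃                                    
  ┃                                    
  ┃                                    
  ┃                                    
  ┃                                    
  ┃                                    
  ┃                                    
  ┃                                    


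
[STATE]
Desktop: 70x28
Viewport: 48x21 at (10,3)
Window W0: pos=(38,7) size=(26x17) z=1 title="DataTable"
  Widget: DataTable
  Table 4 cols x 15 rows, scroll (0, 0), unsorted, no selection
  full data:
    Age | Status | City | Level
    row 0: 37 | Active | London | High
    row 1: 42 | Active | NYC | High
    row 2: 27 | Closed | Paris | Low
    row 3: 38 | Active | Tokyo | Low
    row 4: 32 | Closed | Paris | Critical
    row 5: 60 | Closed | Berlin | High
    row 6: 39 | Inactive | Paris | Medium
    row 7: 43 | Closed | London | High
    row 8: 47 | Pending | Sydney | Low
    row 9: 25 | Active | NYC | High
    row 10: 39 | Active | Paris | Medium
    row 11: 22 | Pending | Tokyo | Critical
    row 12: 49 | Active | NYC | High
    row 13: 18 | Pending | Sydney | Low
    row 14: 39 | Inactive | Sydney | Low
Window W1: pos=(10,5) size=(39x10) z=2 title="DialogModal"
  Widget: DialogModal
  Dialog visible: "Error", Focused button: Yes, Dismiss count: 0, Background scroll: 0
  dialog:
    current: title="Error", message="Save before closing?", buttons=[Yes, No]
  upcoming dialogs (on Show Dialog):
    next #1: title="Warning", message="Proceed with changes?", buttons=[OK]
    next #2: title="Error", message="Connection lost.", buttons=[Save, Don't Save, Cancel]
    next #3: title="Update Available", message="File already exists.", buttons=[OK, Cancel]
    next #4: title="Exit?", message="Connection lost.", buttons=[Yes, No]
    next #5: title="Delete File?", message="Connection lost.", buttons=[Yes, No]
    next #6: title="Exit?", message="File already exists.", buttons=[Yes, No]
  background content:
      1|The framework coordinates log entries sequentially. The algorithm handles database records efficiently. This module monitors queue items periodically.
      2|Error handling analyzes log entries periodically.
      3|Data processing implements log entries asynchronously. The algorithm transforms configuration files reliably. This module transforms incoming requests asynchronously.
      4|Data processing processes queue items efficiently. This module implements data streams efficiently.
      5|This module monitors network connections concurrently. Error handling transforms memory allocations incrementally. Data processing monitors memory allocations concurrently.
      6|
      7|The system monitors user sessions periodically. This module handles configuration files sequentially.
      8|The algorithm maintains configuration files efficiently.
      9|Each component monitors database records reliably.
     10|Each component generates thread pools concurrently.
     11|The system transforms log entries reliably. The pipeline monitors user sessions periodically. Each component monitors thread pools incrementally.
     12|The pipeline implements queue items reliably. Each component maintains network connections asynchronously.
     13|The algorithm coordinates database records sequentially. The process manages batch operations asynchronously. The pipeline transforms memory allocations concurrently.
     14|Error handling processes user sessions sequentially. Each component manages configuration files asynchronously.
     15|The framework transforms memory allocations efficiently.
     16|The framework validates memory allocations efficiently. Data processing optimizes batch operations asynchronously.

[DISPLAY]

                                                
                                                
┏━━━━━━━━━━━━━━━━━━━━━━━━━━━━━━━━━━━━━┓         
┃ DialogModal                         ┃         
┠─────────────────────────────────────┨━━━━━━━━━
┃The fr┌──────────────────────┐entries┃         
┃Error │        Error         │tries p┃─────────
┃Data p│ Save before closing? │ entrie┃  │City  
┃Data p│      [Yes]  No       │e items┃──┼──────
┃This m└──────────────────────┘onnecti┃  │London
┃                                     ┃  │NYC   
┗━━━━━━━━━━━━━━━━━━━━━━━━━━━━━━━━━━━━━┛  │Paris 
                            ┃38 │Active  │Tokyo 
                            ┃32 │Closed  │Paris 
                            ┃60 │Closed  │Berlin
                            ┃39 │Inactive│Paris 
                            ┃43 │Closed  │London
                            ┃47 │Pending │Sydney
                            ┃25 │Active  │NYC   
                            ┃39 │Active  │Paris 
                            ┗━━━━━━━━━━━━━━━━━━━


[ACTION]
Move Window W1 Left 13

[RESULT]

                                                
                                                
━━━━━━━━━━━━━━━━━━━━━━━━━━━━┓                   
dal                         ┃                   
────────────────────────────┨━━━━━━━━━━━━━━━━━━━
────────────────────┐entries┃ DataTable         
      Error         │tries p┃───────────────────
ave before closing? │ entrie┃Age│Status  │City  
    [Yes]  No       │e items┃───┼────────┼──────
────────────────────┘onnecti┃37 │Active  │London
                            ┃42 │Active  │NYC   
━━━━━━━━━━━━━━━━━━━━━━━━━━━━┛27 │Closed  │Paris 
                            ┃38 │Active  │Tokyo 
                            ┃32 │Closed  │Paris 
                            ┃60 │Closed  │Berlin
                            ┃39 │Inactive│Paris 
                            ┃43 │Closed  │London
                            ┃47 │Pending │Sydney
                            ┃25 │Active  │NYC   
                            ┃39 │Active  │Paris 
                            ┗━━━━━━━━━━━━━━━━━━━


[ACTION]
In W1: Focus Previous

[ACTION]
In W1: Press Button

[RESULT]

                                                
                                                
━━━━━━━━━━━━━━━━━━━━━━━━━━━━┓                   
dal                         ┃                   
────────────────────────────┨━━━━━━━━━━━━━━━━━━━
work coordinates log entries┃ DataTable         
dling analyzes log entries p┃───────────────────
essing implements log entrie┃Age│Status  │City  
essing processes queue items┃───┼────────┼──────
le monitors network connecti┃37 │Active  │London
                            ┃42 │Active  │NYC   
━━━━━━━━━━━━━━━━━━━━━━━━━━━━┛27 │Closed  │Paris 
                            ┃38 │Active  │Tokyo 
                            ┃32 │Closed  │Paris 
                            ┃60 │Closed  │Berlin
                            ┃39 │Inactive│Paris 
                            ┃43 │Closed  │London
                            ┃47 │Pending │Sydney
                            ┃25 │Active  │NYC   
                            ┃39 │Active  │Paris 
                            ┗━━━━━━━━━━━━━━━━━━━


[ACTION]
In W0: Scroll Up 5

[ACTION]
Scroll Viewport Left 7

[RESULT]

                                                
                                                
━━━━━━━━━━━━━━━━━━━━━━━━━━━━━━━━━━━┓            
ialogModal                         ┃            
───────────────────────────────────┨━━━━━━━━━━━━
e framework coordinates log entries┃ DataTable  
ror handling analyzes log entries p┃────────────
ta processing implements log entrie┃Age│Status  
ta processing processes queue items┃───┼────────
is module monitors network connecti┃37 │Active  
                                   ┃42 │Active  
━━━━━━━━━━━━━━━━━━━━━━━━━━━━━━━━━━━┛27 │Closed  
                                   ┃38 │Active  
                                   ┃32 │Closed  
                                   ┃60 │Closed  
                                   ┃39 │Inactive
                                   ┃43 │Closed  
                                   ┃47 │Pending 
                                   ┃25 │Active  
                                   ┃39 │Active  
                                   ┗━━━━━━━━━━━━


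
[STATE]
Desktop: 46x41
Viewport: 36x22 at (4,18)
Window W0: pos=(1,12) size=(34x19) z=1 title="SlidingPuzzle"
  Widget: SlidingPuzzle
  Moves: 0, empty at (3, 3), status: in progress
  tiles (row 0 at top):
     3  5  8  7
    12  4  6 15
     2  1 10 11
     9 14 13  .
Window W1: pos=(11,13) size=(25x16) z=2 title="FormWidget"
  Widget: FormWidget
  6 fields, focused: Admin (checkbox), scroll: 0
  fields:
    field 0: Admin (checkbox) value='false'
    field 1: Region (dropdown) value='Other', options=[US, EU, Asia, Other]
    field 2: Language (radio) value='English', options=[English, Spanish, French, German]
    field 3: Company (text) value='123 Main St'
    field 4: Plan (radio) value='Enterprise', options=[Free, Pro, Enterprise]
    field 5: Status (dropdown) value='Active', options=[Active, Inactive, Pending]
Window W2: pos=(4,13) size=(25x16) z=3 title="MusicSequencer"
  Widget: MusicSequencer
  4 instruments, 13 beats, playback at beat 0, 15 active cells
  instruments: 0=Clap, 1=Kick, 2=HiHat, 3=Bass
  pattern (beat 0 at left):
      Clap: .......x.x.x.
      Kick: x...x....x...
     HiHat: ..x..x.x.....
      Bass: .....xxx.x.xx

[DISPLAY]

┃  Kick█···█····█···    ┃ Engli┃    
┃ HiHat··█··█·█·····    ┃3 Mai]┃    
┃  Bass·····███·█·██    ┃ Free ┃    
┃                       ┃tive▼]┃    
┃                       ┃      ┃    
┃                       ┃      ┃    
┃                       ┃      ┃    
┃                       ┃      ┃    
┃                       ┃      ┃    
┃                       ┃      ┃    
┗━━━━━━━━━━━━━━━━━━━━━━━┛━━━━━━┛    
                              ┃     
━━━━━━━━━━━━━━━━━━━━━━━━━━━━━━┛     
                                    
                                    
                                    
                                    
                                    
                                    
                                    
                                    
                                    


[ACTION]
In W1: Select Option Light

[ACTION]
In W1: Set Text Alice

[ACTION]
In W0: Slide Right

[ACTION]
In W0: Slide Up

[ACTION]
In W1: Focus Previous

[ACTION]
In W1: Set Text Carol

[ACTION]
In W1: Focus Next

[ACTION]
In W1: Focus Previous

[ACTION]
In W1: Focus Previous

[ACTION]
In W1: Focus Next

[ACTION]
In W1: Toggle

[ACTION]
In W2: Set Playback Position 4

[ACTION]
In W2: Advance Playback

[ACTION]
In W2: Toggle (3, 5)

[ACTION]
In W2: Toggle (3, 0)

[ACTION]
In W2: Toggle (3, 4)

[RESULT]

┃  Kick█···█····█···    ┃ Engli┃    
┃ HiHat··█··█·█·····    ┃3 Mai]┃    
┃  Bass█···█·██·█·██    ┃ Free ┃    
┃                       ┃tive▼]┃    
┃                       ┃      ┃    
┃                       ┃      ┃    
┃                       ┃      ┃    
┃                       ┃      ┃    
┃                       ┃      ┃    
┃                       ┃      ┃    
┗━━━━━━━━━━━━━━━━━━━━━━━┛━━━━━━┛    
                              ┃     
━━━━━━━━━━━━━━━━━━━━━━━━━━━━━━┛     
                                    
                                    
                                    
                                    
                                    
                                    
                                    
                                    
                                    


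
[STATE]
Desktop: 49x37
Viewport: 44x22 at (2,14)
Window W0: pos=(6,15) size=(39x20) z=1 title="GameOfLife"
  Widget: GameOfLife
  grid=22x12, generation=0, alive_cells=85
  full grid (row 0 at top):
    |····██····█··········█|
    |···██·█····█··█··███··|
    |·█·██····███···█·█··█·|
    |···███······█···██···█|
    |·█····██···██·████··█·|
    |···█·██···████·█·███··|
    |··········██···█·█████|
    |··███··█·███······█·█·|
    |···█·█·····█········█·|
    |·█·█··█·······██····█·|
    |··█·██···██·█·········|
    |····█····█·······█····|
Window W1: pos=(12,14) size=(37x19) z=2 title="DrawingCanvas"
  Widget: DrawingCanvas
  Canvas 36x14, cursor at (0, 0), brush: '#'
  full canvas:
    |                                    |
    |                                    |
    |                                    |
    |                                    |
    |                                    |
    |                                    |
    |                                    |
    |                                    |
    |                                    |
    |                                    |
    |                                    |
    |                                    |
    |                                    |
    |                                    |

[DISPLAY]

          ┏━━━━━━━━━━━━━━━━━━━━━━━━━━━━━━━━━
    ┏━━━━━┃ DrawingCanvas                   
    ┃ Game┠─────────────────────────────────
    ┠─────┃+                                
    ┃Gen: ┃                                 
    ┃····█┃                                 
    ┃···██┃                                 
    ┃·█·██┃                                 
    ┃···██┃                                 
    ┃·█···┃                                 
    ┃···█·┃                                 
    ┃·····┃                                 
    ┃··███┃                                 
    ┃···█·┃                                 
    ┃·█·█·┃                                 
    ┃··█·█┃                                 
    ┃····█┃                                 
    ┃     ┃                                 
    ┃     ┗━━━━━━━━━━━━━━━━━━━━━━━━━━━━━━━━━
    ┃                                     ┃ 
    ┗━━━━━━━━━━━━━━━━━━━━━━━━━━━━━━━━━━━━━┛ 
                                            


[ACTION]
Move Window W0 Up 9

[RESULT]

    ┃·█···┏━━━━━━━━━━━━━━━━━━━━━━━━━━━━━━━━━
    ┃···█·┃ DrawingCanvas                   
    ┃·····┠─────────────────────────────────
    ┃··███┃+                                
    ┃···█·┃                                 
    ┃·█·█·┃                                 
    ┃··█·█┃                                 
    ┃····█┃                                 
    ┃     ┃                                 
    ┃     ┃                                 
    ┃     ┃                                 
    ┗━━━━━┃                                 
          ┃                                 
          ┃                                 
          ┃                                 
          ┃                                 
          ┃                                 
          ┃                                 
          ┗━━━━━━━━━━━━━━━━━━━━━━━━━━━━━━━━━
                                            
                                            
                                            


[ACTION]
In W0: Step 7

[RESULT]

    ┃···██┏━━━━━━━━━━━━━━━━━━━━━━━━━━━━━━━━━
    ┃·····┃ DrawingCanvas                   
    ┃··███┠─────────────────────────────────
    ┃██···┃+                                
    ┃█··██┃                                 
    ┃·██··┃                                 
    ┃·····┃                                 
    ┃·····┃                                 
    ┃     ┃                                 
    ┃     ┃                                 
    ┃     ┃                                 
    ┗━━━━━┃                                 
          ┃                                 
          ┃                                 
          ┃                                 
          ┃                                 
          ┃                                 
          ┃                                 
          ┗━━━━━━━━━━━━━━━━━━━━━━━━━━━━━━━━━
                                            
                                            
                                            


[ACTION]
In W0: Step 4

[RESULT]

    ┃··█··┏━━━━━━━━━━━━━━━━━━━━━━━━━━━━━━━━━
    ┃██·██┃ DrawingCanvas                   
    ┃····█┠─────────────────────────────────
    ┃···█·┃+                                
    ┃█··█·┃                                 
    ┃██··█┃                                 
    ┃·█·██┃                                 
    ┃··█··┃                                 
    ┃     ┃                                 
    ┃     ┃                                 
    ┃     ┃                                 
    ┗━━━━━┃                                 
          ┃                                 
          ┃                                 
          ┃                                 
          ┃                                 
          ┃                                 
          ┃                                 
          ┗━━━━━━━━━━━━━━━━━━━━━━━━━━━━━━━━━
                                            
                                            
                                            


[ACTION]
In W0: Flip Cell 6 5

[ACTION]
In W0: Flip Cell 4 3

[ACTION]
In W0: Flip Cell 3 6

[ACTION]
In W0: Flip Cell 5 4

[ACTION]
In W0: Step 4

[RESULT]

    ┃···█·┏━━━━━━━━━━━━━━━━━━━━━━━━━━━━━━━━━
    ┃·····┃ DrawingCanvas                   
    ┃····█┠─────────────────────────────────
    ┃·····┃+                                
    ┃·····┃                                 
    ┃·····┃                                 
    ┃·····┃                                 
    ┃·····┃                                 
    ┃     ┃                                 
    ┃     ┃                                 
    ┃     ┃                                 
    ┗━━━━━┃                                 
          ┃                                 
          ┃                                 
          ┃                                 
          ┃                                 
          ┃                                 
          ┃                                 
          ┗━━━━━━━━━━━━━━━━━━━━━━━━━━━━━━━━━
                                            
                                            
                                            
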